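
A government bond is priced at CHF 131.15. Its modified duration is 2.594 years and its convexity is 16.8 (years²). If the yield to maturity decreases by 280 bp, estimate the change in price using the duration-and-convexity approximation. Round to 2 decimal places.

+CHF 10.39

Duration effect: -D_mod·Δy = -2.594 × (-0.028) = +0.072632
Convexity effect: ½·C·(Δy)² = 0.5 × 16.8 × (-0.028)² = +0.0065856
ΔP/P ≈ +0.072632 + 0.0065856 = +0.0792176
ΔP ≈ 131.15 × (+0.0792176) = +10.38938824.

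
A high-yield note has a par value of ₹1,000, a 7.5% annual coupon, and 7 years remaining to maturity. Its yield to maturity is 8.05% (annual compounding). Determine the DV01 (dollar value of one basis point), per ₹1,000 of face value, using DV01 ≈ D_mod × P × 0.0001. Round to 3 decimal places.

Periodic yield y = 0.0805.
  t   CF        PV=CF/(1+0.0805)^t    t·PV
  1        75.00        69.4123        69.4123
  2        75.00        64.2409       128.4818
  3        75.00        59.4548       178.3644
  4        75.00        55.0253       220.1011
  5        75.00        50.9257       254.6287
  6        75.00        47.1316       282.7899
  7     1,075.00       625.2232     4,376.5622
  Σ                    971.4139     5,510.3405
P = 971.4139; D_Mac = 5.67250 yrs; D_mod = 5.24988 yrs.
DV01 ≈ 5.24988 × 971.4139 × 0.0001 = 0.509981.

₹0.510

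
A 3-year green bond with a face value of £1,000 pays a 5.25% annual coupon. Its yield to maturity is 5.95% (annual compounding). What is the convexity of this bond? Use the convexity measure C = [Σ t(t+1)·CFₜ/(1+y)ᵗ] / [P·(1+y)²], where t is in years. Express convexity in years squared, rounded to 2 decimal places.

9.99

With y = 0.0595:
  t   CF        PV=CF/(1+0.0595)^t    t·PV        t(t+1)·PV
  1        52.50        49.5517        49.5517          99.1034
  2        52.50        46.7689        93.5378         280.6135
  3     1,052.50       884.9510     2,654.8530      10,619.4119
  Σ                    981.2716     2,797.9425      10,999.1288
P = 981.2716.
Convexity = Σ t(t+1)·PV / [P·(1+y)²] = 10,999.1288 / (981.2716 × 1.122540) = 9.98544.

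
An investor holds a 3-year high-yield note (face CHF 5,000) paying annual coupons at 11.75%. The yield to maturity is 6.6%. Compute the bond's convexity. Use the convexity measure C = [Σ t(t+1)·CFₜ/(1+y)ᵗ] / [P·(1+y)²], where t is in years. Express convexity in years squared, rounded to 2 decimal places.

9.23

With y = 0.066:
  t   CF        PV=CF/(1+0.066)^t    t·PV        t(t+1)·PV
  1       587.50       551.1257       551.1257       1,102.2514
  2       587.50       517.0035     1,034.0069       3,102.0208
  3     5,587.50     4,612.6014    13,837.8041      55,351.2162
  Σ                  5,680.7305    15,422.9367      59,555.4885
P = 5,680.7305.
Convexity = Σ t(t+1)·PV / [P·(1+y)²] = 59,555.4885 / (5,680.7305 × 1.136356) = 9.22578.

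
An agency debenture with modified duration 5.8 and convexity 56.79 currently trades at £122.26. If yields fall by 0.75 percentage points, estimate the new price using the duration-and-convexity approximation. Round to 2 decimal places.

Duration effect: -D_mod·Δy = -5.8 × (-0.0075) = +0.043500
Convexity effect: ½·C·(Δy)² = 0.5 × 56.79 × (-0.0075)² = +0.00159721875
ΔP/P ≈ +0.043500 + 0.00159721875 = +0.04509721875
New price ≈ 122.26 × (1 + 0.04509721875) = 127.773585964375.

£127.77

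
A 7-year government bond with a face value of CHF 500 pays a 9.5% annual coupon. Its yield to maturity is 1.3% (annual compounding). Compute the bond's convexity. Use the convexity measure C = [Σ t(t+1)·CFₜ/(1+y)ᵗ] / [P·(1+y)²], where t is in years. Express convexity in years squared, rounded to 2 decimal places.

41.64

With y = 0.013:
  t   CF        PV=CF/(1+0.013)^t    t·PV        t(t+1)·PV
  1        47.50        46.8904        46.8904          93.7808
  2        47.50        46.2887        92.5773         277.7320
  3        47.50        45.6946       137.0839         548.3357
  4        47.50        45.1082       180.4329         902.1647
  5        47.50        44.5294       222.6468       1,335.8806
  6        47.50        43.9579       263.7474       1,846.2318
  7       547.50       500.1704     3,501.1930      28,009.5436
  Σ                    772.6396     4,444.5717      33,013.6693
P = 772.6396.
Convexity = Σ t(t+1)·PV / [P·(1+y)²] = 33,013.6693 / (772.6396 × 1.026169) = 41.63877.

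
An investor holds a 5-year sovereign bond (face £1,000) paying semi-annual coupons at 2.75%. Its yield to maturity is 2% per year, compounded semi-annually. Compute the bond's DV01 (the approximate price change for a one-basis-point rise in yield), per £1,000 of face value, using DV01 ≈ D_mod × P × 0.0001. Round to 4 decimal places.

Periodic yield y = 0.01.
  t   CF        PV=CF/(1+0.01)^t    t·PV
  1        13.75        13.6139        13.6139
  2        13.75        13.4791        26.9581
  3        13.75        13.3456        40.0368
  4        13.75        13.2135        52.8539
  5        13.75        13.0827        65.4133
  6        13.75        12.9531        77.7187
  7        13.75        12.8249        89.7741
  8        13.75        12.6979       101.5832
  9        13.75        12.5722       113.1496
  10    1,013.75       917.7347     9,177.3465
  Σ                  1,035.5174     9,758.4481
P = 1,035.5174; D_Mac = 9.42374 half-year periods = 4.71187 yrs; D_mod = 4.66522 yrs.
DV01 ≈ 4.66522 × 1,035.5174 × 0.0001 = 0.483091.

£0.4831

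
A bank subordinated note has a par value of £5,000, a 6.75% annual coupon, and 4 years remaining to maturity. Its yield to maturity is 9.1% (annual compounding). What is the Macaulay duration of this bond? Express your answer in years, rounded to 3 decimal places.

3.620 years

Periodic yield y = 0.091. Discount each cash flow and weight by its year:
  t   CF        PV=CF/(1+0.091)^t    t·PV
  1       337.50       309.3492       309.3492
  2       337.50       283.5465       567.0930
  3       337.50       259.8960       779.6879
  4     5,337.50     3,767.3753    15,069.5012
  Σ                  4,620.1670    16,725.6313
Price P = Σ PV = 4,620.1670.
Macaulay duration = Σ(t·PV) / P = 16,725.6313 / 4,620.1670 = 3.62014 years.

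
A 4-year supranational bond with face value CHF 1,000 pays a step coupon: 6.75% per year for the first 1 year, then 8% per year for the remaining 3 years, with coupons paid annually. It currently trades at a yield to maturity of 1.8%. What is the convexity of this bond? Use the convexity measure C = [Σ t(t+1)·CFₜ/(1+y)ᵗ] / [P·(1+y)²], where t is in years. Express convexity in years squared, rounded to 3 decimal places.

With y = 0.018:
  t   CF        PV=CF/(1+0.018)^t    t·PV        t(t+1)·PV
  1        67.50        66.3065        66.3065         132.6130
  2        80.00        77.1959       154.3919         463.1756
  3        80.00        75.8310       227.4929         909.9717
  4     1,080.00     1,005.6171     4,022.4683      20,112.3417
  Σ                  1,224.9505     4,470.6596      21,618.1020
P = 1,224.9505.
Convexity = Σ t(t+1)·PV / [P·(1+y)²] = 21,618.1020 / (1,224.9505 × 1.036324) = 17.02956.

17.030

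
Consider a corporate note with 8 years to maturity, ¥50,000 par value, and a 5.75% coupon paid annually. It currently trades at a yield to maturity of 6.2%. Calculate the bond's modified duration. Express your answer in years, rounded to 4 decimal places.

6.2242 years

Periodic yield y = 0.062. First find Macaulay duration:
  t   CF        PV=CF/(1+0.062)^t    t·PV
  1     2,875.00     2,707.1563     2,707.1563
  2     2,875.00     2,549.1114     5,098.2228
  3     2,875.00     2,400.2932     7,200.8797
  4     2,875.00     2,260.1631     9,040.6524
  5     2,875.00     2,128.2139    10,641.0693
  6     2,875.00     2,003.9678    12,023.8071
  7     2,875.00     1,886.9754    13,208.8276
  8    52,875.00    32,677.9081   261,423.2644
  Σ                 48,613.7892   321,343.8795
P = 48,613.7892; Macaulay duration = 321,343.8795 / 48,613.7892 = 6.61014 years.
Modified duration = D_Mac / (1 + y) = 6.61014 / 1.062 = 6.22424 years.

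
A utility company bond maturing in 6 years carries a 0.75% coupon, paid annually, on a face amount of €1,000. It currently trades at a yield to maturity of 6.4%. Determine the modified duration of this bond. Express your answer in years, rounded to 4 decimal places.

Periodic yield y = 0.064. First find Macaulay duration:
  t   CF        PV=CF/(1+0.064)^t    t·PV
  1         7.50         7.0489         7.0489
  2         7.50         6.6249        13.2498
  3         7.50         6.2264        18.6792
  4         7.50         5.8519        23.4075
  5         7.50         5.4999        27.4994
  6     1,007.50       694.3769     4,166.2616
  Σ                    725.6288     4,256.1463
P = 725.6288; Macaulay duration = 4,256.1463 / 725.6288 = 5.86546 years.
Modified duration = D_Mac / (1 + y) = 5.86546 / 1.064 = 5.51265 years.

5.5126 years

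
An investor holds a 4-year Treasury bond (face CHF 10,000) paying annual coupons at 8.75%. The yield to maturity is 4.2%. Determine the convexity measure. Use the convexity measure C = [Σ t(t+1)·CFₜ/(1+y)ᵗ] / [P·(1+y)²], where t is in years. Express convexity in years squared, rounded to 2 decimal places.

With y = 0.042:
  t   CF        PV=CF/(1+0.042)^t    t·PV        t(t+1)·PV
  1       875.00       839.7313       839.7313       1,679.4626
  2       875.00       805.8842     1,611.7683       4,835.3049
  3       875.00       773.4013     2,320.2039       9,280.8156
  4    10,875.00     9,224.8304    36,899.3216     184,496.6078
  Σ                 11,643.8471    41,671.0250     200,292.1908
P = 11,643.8471.
Convexity = Σ t(t+1)·PV / [P·(1+y)²] = 200,292.1908 / (11,643.8471 × 1.085764) = 15.84281.

15.84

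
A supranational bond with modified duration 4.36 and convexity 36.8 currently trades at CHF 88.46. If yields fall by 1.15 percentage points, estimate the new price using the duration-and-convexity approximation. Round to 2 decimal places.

Duration effect: -D_mod·Δy = -4.36 × (-0.0115) = +0.050140
Convexity effect: ½·C·(Δy)² = 0.5 × 36.8 × (-0.0115)² = +0.0024334
ΔP/P ≈ +0.050140 + 0.0024334 = +0.0525734
New price ≈ 88.46 × (1 + 0.0525734) = 93.110642964.

CHF 93.11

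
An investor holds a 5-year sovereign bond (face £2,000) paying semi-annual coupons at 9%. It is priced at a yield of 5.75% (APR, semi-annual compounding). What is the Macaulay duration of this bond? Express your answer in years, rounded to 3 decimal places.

Periodic yield y = 0.02875. Discount each cash flow and weight by its period:
  t   CF        PV=CF/(1+0.02875)^t    t·PV
  1        90.00        87.4848        87.4848
  2        90.00        85.0399       170.0798
  3        90.00        82.6633       247.9900
  4        90.00        80.3532       321.4128
  5        90.00        78.1076       390.5380
  6        90.00        75.9248       455.5486
  7        90.00        73.8029       516.6205
  8        90.00        71.7404       573.9231
  9        90.00        69.7355       627.6194
  10    2,090.00     1,574.1561    15,741.5613
  Σ                  2,279.0085    19,132.7782
Price P = Σ PV = 2,279.0085.
Macaulay duration = Σ(t·PV) / P = 19,132.7782 / 2,279.0085 = 8.39522 half-year periods.
In years: 8.39522 / 2 = 4.19761 years.

4.198 years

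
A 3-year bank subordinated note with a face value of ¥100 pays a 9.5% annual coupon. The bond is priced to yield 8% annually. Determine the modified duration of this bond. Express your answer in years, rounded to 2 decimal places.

Periodic yield y = 0.08. First find Macaulay duration:
  t   CF        PV=CF/(1+0.08)^t    t·PV
  1         9.50         8.7963         8.7963
  2         9.50         8.1447        16.2894
  3       109.50        86.9246       260.7739
  Σ                    103.8656       285.8596
P = 103.8656; Macaulay duration = 285.8596 / 103.8656 = 2.75221 years.
Modified duration = D_Mac / (1 + y) = 2.75221 / 1.08 = 2.54834 years.

2.55 years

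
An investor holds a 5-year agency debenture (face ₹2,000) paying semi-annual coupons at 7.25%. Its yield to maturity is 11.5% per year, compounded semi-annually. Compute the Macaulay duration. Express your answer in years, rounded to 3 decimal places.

Periodic yield y = 0.0575. Discount each cash flow and weight by its period:
  t   CF        PV=CF/(1+0.0575)^t    t·PV
  1        72.50        68.5579        68.5579
  2        72.50        64.8302       129.6604
  3        72.50        61.3051       183.9154
  4        72.50        57.9718       231.8870
  5        72.50        54.8196       274.0982
  6        72.50        51.8389       311.0334
  7        72.50        49.0202       343.1416
  8        72.50        46.3548       370.8386
  9        72.50        43.8344       394.5092
  10    2,072.50     1,184.9248    11,849.2477
  Σ                  1,683.4577    14,156.8895
Price P = Σ PV = 1,683.4577.
Macaulay duration = Σ(t·PV) / P = 14,156.8895 / 1,683.4577 = 8.40941 half-year periods.
In years: 8.40941 / 2 = 4.20471 years.

4.205 years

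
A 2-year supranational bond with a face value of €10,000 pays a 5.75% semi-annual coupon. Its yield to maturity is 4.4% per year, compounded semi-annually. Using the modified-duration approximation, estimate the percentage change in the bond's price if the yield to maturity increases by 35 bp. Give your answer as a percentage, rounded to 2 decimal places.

Periodic yield y = 0.022. Modified duration first:
  t   CF        PV=CF/(1+0.022)^t    t·PV
  1       287.50       281.3112       281.3112
  2       287.50       275.2555       550.5111
  3       287.50       269.3303       807.9908
  4    10,287.50     9,429.8821    37,719.5286
  Σ                 10,255.7791    39,359.3416
P = 10,255.7791; D_Mac = 3.83777 half-year periods = 1.91889 yrs; D_mod = 1.91889/(1+0.022) = 1.87758 yrs.
ΔP/P ≈ -D_mod · Δy = -1.87758 × (+0.0035) = -0.006572 = -0.6572%.

-0.66%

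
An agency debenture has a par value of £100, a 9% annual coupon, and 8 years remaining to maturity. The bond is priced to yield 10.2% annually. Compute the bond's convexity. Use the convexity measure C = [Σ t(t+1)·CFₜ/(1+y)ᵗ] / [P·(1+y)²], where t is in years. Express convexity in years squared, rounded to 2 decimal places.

39.61

With y = 0.102:
  t   CF        PV=CF/(1+0.102)^t    t·PV        t(t+1)·PV
  1         9.00         8.1670         8.1670          16.3339
  2         9.00         7.4110        14.8221          44.4663
  3         9.00         6.7251        20.1753          80.7010
  4         9.00         6.1026        24.4105         122.0523
  5         9.00         5.5378        27.6888         166.1330
  6         9.00         5.0252        30.1512         211.0582
  7         9.00         4.5601        31.9205         255.3638
  8       109.00        50.1157       400.9255       3,608.3299
  Σ                     93.6444       558.2608       4,504.4384
P = 93.6444.
Convexity = Σ t(t+1)·PV / [P·(1+y)²] = 4,504.4384 / (93.6444 × 1.214404) = 39.60915.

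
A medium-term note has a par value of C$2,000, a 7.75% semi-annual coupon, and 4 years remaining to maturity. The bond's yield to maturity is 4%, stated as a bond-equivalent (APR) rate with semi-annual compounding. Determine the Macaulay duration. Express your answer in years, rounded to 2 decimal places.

Periodic yield y = 0.02. Discount each cash flow and weight by its period:
  t   CF        PV=CF/(1+0.02)^t    t·PV
  1        77.50        75.9804        75.9804
  2        77.50        74.4906       148.9812
  3        77.50        73.0300       219.0899
  4        77.50        71.5980       286.3921
  5        77.50        70.1941       350.9707
  6        77.50        68.8178       412.9067
  7        77.50        67.4684       472.2789
  8     2,077.50     1,773.1262    14,185.0100
  Σ                  2,274.7056    16,151.6098
Price P = Σ PV = 2,274.7056.
Macaulay duration = Σ(t·PV) / P = 16,151.6098 / 2,274.7056 = 7.10053 half-year periods.
In years: 7.10053 / 2 = 3.55026 years.

3.55 years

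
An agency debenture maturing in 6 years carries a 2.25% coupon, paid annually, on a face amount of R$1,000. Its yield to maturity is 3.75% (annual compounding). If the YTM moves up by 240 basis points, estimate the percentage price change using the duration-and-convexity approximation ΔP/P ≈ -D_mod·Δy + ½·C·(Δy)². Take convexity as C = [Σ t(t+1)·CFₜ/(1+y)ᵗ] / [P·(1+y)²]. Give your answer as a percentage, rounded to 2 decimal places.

With y = 0.0375:
  t   CF        PV=CF/(1+0.0375)^t    t·PV        t(t+1)·PV
  1        22.50        21.6867        21.6867          43.3735
  2        22.50        20.9029        41.8058         125.4173
  3        22.50        20.1474        60.4421         241.7684
  4        22.50        19.4191        77.6766         388.3829
  5        22.50        18.7172        93.5862         561.5174
  6     1,022.50       819.8505     4,919.1032      34,433.7225
  Σ                    920.7239     5,214.3006      35,794.1820
P = 920.7239; D_Mac = 5.66326 yrs; D_mod = 5.45857 yrs; C = 36.11660.
Duration effect: -5.45857 × (+0.024) = -0.131006
Convexity effect: 0.5 × 36.11660 × (0.024)² = +0.0104016
ΔP/P ≈ -0.131006 + 0.0104016 = -0.120604 = -12.0604%.

-12.06%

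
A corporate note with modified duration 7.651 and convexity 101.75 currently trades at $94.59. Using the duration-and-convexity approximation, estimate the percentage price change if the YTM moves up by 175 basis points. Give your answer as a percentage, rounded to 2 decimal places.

Duration effect: -D_mod·Δy = -7.651 × (+0.0175) = -0.1338925
Convexity effect: ½·C·(Δy)² = 0.5 × 101.75 × (0.0175)² = +0.01558046875
ΔP/P ≈ -0.1338925 + 0.01558046875 = -0.11831203125
= -11.831203125%.

-11.83%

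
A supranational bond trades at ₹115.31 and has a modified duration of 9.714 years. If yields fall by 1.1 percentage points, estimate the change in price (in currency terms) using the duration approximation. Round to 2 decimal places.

Duration approximation: ΔP/P ≈ -D_mod · Δy = -9.714 × (-0.011) = +0.106854.
ΔP ≈ 115.31 × (+0.106854) = +12.32133474.

+₹12.32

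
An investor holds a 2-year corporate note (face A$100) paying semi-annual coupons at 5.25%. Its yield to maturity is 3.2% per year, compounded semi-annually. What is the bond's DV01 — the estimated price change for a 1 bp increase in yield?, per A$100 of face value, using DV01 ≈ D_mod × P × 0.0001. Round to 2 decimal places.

A$0.02

Periodic yield y = 0.016.
  t   CF        PV=CF/(1+0.016)^t    t·PV
  1        2.625         2.5837         2.5837
  2        2.625         2.5430         5.0859
  3        2.625         2.5029         7.5088
  4      102.625        96.3115       385.2462
  Σ                    103.9411       400.4246
P = 103.9411; D_Mac = 3.85242 half-year periods = 1.92621 yrs; D_mod = 1.89587 yrs.
DV01 ≈ 1.89587 × 103.9411 × 0.0001 = 0.019706.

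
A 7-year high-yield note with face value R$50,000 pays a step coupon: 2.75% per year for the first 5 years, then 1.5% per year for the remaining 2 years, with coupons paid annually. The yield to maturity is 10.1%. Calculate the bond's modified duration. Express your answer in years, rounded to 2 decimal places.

Periodic yield y = 0.101. First find Macaulay duration:
  t   CF        PV=CF/(1+0.101)^t    t·PV
  1     1,375.00     1,248.8647     1,248.8647
  2     1,375.00     1,134.3003     2,268.6007
  3     1,375.00     1,030.2455     3,090.7366
  4     1,375.00       935.7362     3,742.9447
  5     1,375.00       849.8966     4,249.4831
  6       750.00       421.0536     2,526.3214
  7    50,750.00    25,877.6488   181,143.5413
  Σ                 31,497.7457   198,270.4925
P = 31,497.7457; Macaulay duration = 198,270.4925 / 31,497.7457 = 6.29475 years.
Modified duration = D_Mac / (1 + y) = 6.29475 / 1.101 = 5.71730 years.

5.72 years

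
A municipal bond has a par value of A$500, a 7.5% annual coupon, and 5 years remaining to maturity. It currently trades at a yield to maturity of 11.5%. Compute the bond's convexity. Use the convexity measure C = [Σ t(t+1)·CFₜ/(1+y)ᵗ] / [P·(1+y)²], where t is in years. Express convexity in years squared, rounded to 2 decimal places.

19.62

With y = 0.115:
  t   CF        PV=CF/(1+0.115)^t    t·PV        t(t+1)·PV
  1        37.50        33.6323        33.6323          67.2646
  2        37.50        30.1635        60.3270         180.9809
  3        37.50        27.0525        81.1574         324.6294
  4        37.50        24.2623        97.0492         485.2458
  5       537.50       311.8919     1,559.4596       9,356.7578
  Σ                    427.0024     1,831.6254      10,414.8785
P = 427.0024.
Convexity = Σ t(t+1)·PV / [P·(1+y)²] = 10,414.8785 / (427.0024 × 1.243225) = 19.61888.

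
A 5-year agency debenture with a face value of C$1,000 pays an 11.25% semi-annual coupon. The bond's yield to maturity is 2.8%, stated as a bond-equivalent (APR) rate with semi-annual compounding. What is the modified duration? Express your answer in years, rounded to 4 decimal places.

4.0783 years

Periodic yield y = 0.014. First find Macaulay duration:
  t   CF        PV=CF/(1+0.014)^t    t·PV
  1        56.25        55.4734        55.4734
  2        56.25        54.7075       109.4149
  3        56.25        53.9521       161.8564
  4        56.25        53.2072       212.8289
  5        56.25        52.4726       262.3631
  6        56.25        51.7481       310.4889
  7        56.25        51.0337       357.2357
  8        56.25        50.3291       402.6325
  9        56.25        49.6342       446.7077
  10    1,056.25       919.1517     9,191.5165
  Σ                  1,391.7096    11,510.5181
P = 1,391.7096; Macaulay duration = 11,510.5181 / 1,391.7096 = 8.27078 half-year periods = 4.13539 years.
Modified duration = D_Mac / (1 + y) = 4.13539 / 1.014 = 4.07829 years.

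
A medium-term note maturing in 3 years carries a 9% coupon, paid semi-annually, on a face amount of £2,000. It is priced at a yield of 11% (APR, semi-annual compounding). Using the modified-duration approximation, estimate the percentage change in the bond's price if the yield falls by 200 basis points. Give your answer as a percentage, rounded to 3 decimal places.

Periodic yield y = 0.055. Modified duration first:
  t   CF        PV=CF/(1+0.055)^t    t·PV
  1        90.00        85.3081        85.3081
  2        90.00        80.8607       161.7214
  3        90.00        76.6452       229.9357
  4        90.00        72.6495       290.5980
  5        90.00        68.8621       344.3105
  6     2,090.00     1,515.7638     9,094.5827
  Σ                  1,900.0894    10,206.4564
P = 1,900.0894; D_Mac = 5.37157 half-year periods = 2.68578 yrs; D_mod = 2.68578/(1+0.055) = 2.54577 yrs.
ΔP/P ≈ -D_mod · Δy = -2.54577 × (-0.02) = +0.050915 = +5.0915%.

+5.092%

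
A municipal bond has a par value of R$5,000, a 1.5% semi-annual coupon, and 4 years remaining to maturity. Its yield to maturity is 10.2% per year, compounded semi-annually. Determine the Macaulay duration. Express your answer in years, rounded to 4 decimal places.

3.8739 years

Periodic yield y = 0.051. Discount each cash flow and weight by its period:
  t   CF        PV=CF/(1+0.051)^t    t·PV
  1        37.50        35.6803        35.6803
  2        37.50        33.9489        67.8978
  3        37.50        32.3015        96.9046
  4        37.50        30.7341       122.9364
  5        37.50        29.2427       146.2136
  6        37.50        27.8237       166.9422
  7        37.50        26.4736       185.3149
  8     5,037.50     3,383.7115    27,069.6922
  Σ                  3,599.9163    27,891.5820
Price P = Σ PV = 3,599.9163.
Macaulay duration = Σ(t·PV) / P = 27,891.5820 / 3,599.9163 = 7.74784 half-year periods.
In years: 7.74784 / 2 = 3.87392 years.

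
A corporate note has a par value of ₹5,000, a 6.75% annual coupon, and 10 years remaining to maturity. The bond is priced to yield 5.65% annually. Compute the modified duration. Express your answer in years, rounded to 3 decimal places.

7.278 years

Periodic yield y = 0.0565. First find Macaulay duration:
  t   CF        PV=CF/(1+0.0565)^t    t·PV
  1       337.50       319.4510       319.4510
  2       337.50       302.3673       604.7345
  3       337.50       286.1971       858.5914
  4       337.50       270.8917     1,083.5670
  5       337.50       256.4049     1,282.0244
  6       337.50       242.6927     1,456.1564
  7       337.50       229.7139     1,607.9973
  8       337.50       217.4291     1,739.4332
  9       337.50       205.8014     1,852.2123
  10    5,337.50     3,080.6536    30,806.5365
  Σ                  5,411.6028    41,610.7039
P = 5,411.6028; Macaulay duration = 41,610.7039 / 5,411.6028 = 7.68916 years.
Modified duration = D_Mac / (1 + y) = 7.68916 / 1.0565 = 7.27796 years.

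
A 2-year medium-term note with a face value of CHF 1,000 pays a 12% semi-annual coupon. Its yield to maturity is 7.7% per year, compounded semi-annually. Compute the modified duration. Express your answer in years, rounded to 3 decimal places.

1.775 years

Periodic yield y = 0.0385. First find Macaulay duration:
  t   CF        PV=CF/(1+0.0385)^t    t·PV
  1        60.00        57.7756        57.7756
  2        60.00        55.6337       111.2675
  3        60.00        53.5712       160.7137
  4     1,060.00       911.3388     3,645.3552
  Σ                  1,078.3194     3,975.1121
P = 1,078.3194; Macaulay duration = 3,975.1121 / 1,078.3194 = 3.68640 half-year periods = 1.84320 years.
Modified duration = D_Mac / (1 + y) = 1.84320 / 1.0385 = 1.77487 years.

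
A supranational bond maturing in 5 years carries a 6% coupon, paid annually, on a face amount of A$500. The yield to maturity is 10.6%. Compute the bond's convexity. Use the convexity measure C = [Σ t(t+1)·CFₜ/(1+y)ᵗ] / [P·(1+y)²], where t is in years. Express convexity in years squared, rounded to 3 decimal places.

20.680

With y = 0.106:
  t   CF        PV=CF/(1+0.106)^t    t·PV        t(t+1)·PV
  1        30.00        27.1248        27.1248          54.2495
  2        30.00        24.5251        49.0502         147.1507
  3        30.00        22.1746        66.5238         266.0952
  4        30.00        20.0494        80.1975         400.9874
  5       530.00       320.2582     1,601.2909       9,607.7455
  Σ                    414.1320     1,824.1872      10,476.2284
P = 414.1320.
Convexity = Σ t(t+1)·PV / [P·(1+y)²] = 10,476.2284 / (414.1320 × 1.223236) = 20.68025.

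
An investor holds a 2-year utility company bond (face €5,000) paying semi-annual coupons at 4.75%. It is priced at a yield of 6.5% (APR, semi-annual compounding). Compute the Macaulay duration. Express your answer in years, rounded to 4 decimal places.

Periodic yield y = 0.0325. Discount each cash flow and weight by its period:
  t   CF        PV=CF/(1+0.0325)^t    t·PV
  1       118.75       115.0121       115.0121
  2       118.75       111.3919       222.7837
  3       118.75       107.8856       323.6568
  4     5,118.75     4,504.0549    18,016.2197
  Σ                  4,838.3445    18,677.6723
Price P = Σ PV = 4,838.3445.
Macaulay duration = Σ(t·PV) / P = 18,677.6723 / 4,838.3445 = 3.86034 half-year periods.
In years: 3.86034 / 2 = 1.93017 years.

1.9302 years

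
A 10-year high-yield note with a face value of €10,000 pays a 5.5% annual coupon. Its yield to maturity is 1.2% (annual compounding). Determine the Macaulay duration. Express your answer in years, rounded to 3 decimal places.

Periodic yield y = 0.012. Discount each cash flow and weight by its year:
  t   CF        PV=CF/(1+0.012)^t    t·PV
  1       550.00       543.4783       543.4783
  2       550.00       537.0339     1,074.0677
  3       550.00       530.6659     1,591.9976
  4       550.00       524.3734     2,097.4935
  5       550.00       518.1555     2,590.7776
  6       550.00       512.0114     3,072.0683
  7       550.00       505.9401     3,541.5807
  8       550.00       499.9408     3,999.5265
  9       550.00       494.0127     4,446.1139
  10   10,550.00     9,363.6966    93,636.9663
  Σ                 14,029.3085   116,594.0703
Price P = Σ PV = 14,029.3085.
Macaulay duration = Σ(t·PV) / P = 116,594.0703 / 14,029.3085 = 8.31075 years.

8.311 years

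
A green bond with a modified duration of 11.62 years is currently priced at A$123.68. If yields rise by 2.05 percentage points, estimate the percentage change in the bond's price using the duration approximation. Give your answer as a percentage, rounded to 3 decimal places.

-23.821%

Duration approximation: ΔP/P ≈ -D_mod · Δy = -11.62 × (+0.0205) = -0.238210.
As a percentage: -23.8210%.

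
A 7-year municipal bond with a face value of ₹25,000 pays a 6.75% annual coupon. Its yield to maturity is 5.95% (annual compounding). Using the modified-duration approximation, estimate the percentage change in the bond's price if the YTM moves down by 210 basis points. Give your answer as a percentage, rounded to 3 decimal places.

+11.561%

Periodic yield y = 0.0595. Modified duration first:
  t   CF        PV=CF/(1+0.0595)^t    t·PV
  1     1,687.50     1,592.7324     1,592.7324
  2     1,687.50     1,503.2869     3,006.5737
  3     1,687.50     1,418.8644     4,256.5933
  4     1,687.50     1,339.1830     5,356.7321
  5     1,687.50     1,263.9764     6,319.8822
  6     1,687.50     1,192.9933     7,157.9600
  7    26,687.50    17,807.4267   124,651.9868
  Σ                 26,118.4632   152,342.4605
P = 26,118.4632; D_Mac = 5.83275 yrs; D_mod = 5.83275/(1+0.0595) = 5.50519 yrs.
ΔP/P ≈ -D_mod · Δy = -5.50519 × (-0.021) = +0.115609 = +11.5609%.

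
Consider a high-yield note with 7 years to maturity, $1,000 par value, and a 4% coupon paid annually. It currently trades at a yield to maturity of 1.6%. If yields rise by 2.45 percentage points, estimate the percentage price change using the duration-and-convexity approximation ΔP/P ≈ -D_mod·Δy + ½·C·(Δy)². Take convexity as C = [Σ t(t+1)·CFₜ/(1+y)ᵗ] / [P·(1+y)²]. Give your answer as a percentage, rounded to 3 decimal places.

-13.789%

With y = 0.016:
  t   CF        PV=CF/(1+0.016)^t    t·PV        t(t+1)·PV
  1        40.00        39.3701        39.3701          78.7402
  2        40.00        38.7501        77.5002         232.5005
  3        40.00        38.1398       114.4195         457.6781
  4        40.00        37.5392       150.1569         750.7843
  5        40.00        36.9480       184.7402       1,108.4413
  6        40.00        36.3662       218.1971       1,527.3798
  7     1,040.00       930.6307     6,514.4150      52,115.3202
  Σ                  1,157.7442     7,298.7990      56,270.8443
P = 1,157.7442; D_Mac = 6.30433 yrs; D_mod = 6.20505 yrs; C = 47.08509.
Duration effect: -6.20505 × (+0.0245) = -0.152024
Convexity effect: 0.5 × 47.08509 × (0.0245)² = +0.0141314
ΔP/P ≈ -0.152024 + 0.0141314 = -0.137892 = -13.7892%.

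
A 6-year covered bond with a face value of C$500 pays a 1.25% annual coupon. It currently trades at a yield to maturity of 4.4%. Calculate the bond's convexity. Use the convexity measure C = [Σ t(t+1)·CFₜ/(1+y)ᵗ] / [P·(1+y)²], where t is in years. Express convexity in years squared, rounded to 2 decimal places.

36.81

With y = 0.044:
  t   CF        PV=CF/(1+0.044)^t    t·PV        t(t+1)·PV
  1         6.25         5.9866         5.9866          11.9732
  2         6.25         5.7343        11.4686          34.4057
  3         6.25         5.4926        16.4778          65.9113
  4         6.25         5.2611        21.0445         105.2224
  5         6.25         5.0394        25.1969         151.1815
  6       506.25       390.9868     2,345.9205      16,421.4437
  Σ                    418.5007     2,426.0949      16,790.1377
P = 418.5007.
Convexity = Σ t(t+1)·PV / [P·(1+y)²] = 16,790.1377 / (418.5007 × 1.089936) = 36.80926.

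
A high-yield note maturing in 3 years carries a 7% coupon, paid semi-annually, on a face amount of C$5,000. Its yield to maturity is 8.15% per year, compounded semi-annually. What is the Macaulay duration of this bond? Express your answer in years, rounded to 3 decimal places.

Periodic yield y = 0.04075. Discount each cash flow and weight by its period:
  t   CF        PV=CF/(1+0.04075)^t    t·PV
  1       175.00       168.1480       168.1480
  2       175.00       161.5642       323.1285
  3       175.00       155.2383       465.7148
  4       175.00       149.1600       596.6400
  5       175.00       143.3197       716.5986
  6     5,175.00     4,072.2257    24,433.3540
  Σ                  4,849.6559    26,703.5838
Price P = Σ PV = 4,849.6559.
Macaulay duration = Σ(t·PV) / P = 26,703.5838 / 4,849.6559 = 5.50628 half-year periods.
In years: 5.50628 / 2 = 2.75314 years.

2.753 years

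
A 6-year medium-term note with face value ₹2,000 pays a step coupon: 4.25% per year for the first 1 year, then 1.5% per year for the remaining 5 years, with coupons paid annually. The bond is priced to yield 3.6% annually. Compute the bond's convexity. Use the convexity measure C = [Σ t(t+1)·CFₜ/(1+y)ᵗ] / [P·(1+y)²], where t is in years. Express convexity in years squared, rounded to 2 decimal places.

36.09

With y = 0.036:
  t   CF        PV=CF/(1+0.036)^t    t·PV        t(t+1)·PV
  1        85.00        82.0463        82.0463         164.0927
  2        30.00        27.9513        55.9026         167.7077
  3        30.00        26.9800        80.9400         323.7600
  4        30.00        26.0425       104.1699         520.8495
  5        30.00        25.1375       125.6876         754.1257
  6     2,030.00     1,641.8652     9,851.1914      68,958.3396
  Σ                  1,830.0228    10,299.9378      70,888.8751
P = 1,830.0228.
Convexity = Σ t(t+1)·PV / [P·(1+y)²] = 70,888.8751 / (1,830.0228 × 1.073296) = 36.09126.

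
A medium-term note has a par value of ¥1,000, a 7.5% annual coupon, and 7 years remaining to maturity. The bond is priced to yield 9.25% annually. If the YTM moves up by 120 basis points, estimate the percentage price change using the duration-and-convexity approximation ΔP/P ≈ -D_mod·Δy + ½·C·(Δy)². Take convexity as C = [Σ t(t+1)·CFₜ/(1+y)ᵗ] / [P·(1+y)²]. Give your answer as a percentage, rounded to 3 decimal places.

With y = 0.0925:
  t   CF        PV=CF/(1+0.0925)^t    t·PV        t(t+1)·PV
  1        75.00        68.6499        68.6499         137.2998
  2        75.00        62.8374       125.6748         377.0245
  3        75.00        57.5171       172.5513         690.2051
  4        75.00        52.6472       210.5889       1,052.9445
  5        75.00        48.1897       240.9484       1,445.6904
  6        75.00        44.1095       264.6573       1,852.6009
  7     1,075.00       578.7065     4,050.9454      32,407.5628
  Σ                    912.6573     5,134.0159      37,963.3281
P = 912.6573; D_Mac = 5.62535 yrs; D_mod = 5.14906 yrs; C = 34.85087.
Duration effect: -5.14906 × (+0.012) = -0.061789
Convexity effect: 0.5 × 34.85087 × (0.012)² = +0.0025093
ΔP/P ≈ -0.061789 + 0.0025093 = -0.059279 = -5.9279%.

-5.928%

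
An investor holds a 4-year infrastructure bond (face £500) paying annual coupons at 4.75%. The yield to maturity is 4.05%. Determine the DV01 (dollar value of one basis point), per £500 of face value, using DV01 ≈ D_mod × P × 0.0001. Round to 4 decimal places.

Periodic yield y = 0.0405.
  t   CF        PV=CF/(1+0.0405)^t    t·PV
  1        23.75        22.8256        22.8256
  2        23.75        21.9371        43.8742
  3        23.75        21.0832        63.2497
  4       523.75       446.8438     1,787.3750
  Σ                    512.6897     1,917.3245
P = 512.6897; D_Mac = 3.73974 yrs; D_mod = 3.59417 yrs.
DV01 ≈ 3.59417 × 512.6897 × 0.0001 = 0.184270.

£0.1843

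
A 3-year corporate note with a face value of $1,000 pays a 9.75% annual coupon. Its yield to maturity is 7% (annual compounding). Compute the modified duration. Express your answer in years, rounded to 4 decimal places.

2.5707 years

Periodic yield y = 0.07. First find Macaulay duration:
  t   CF        PV=CF/(1+0.07)^t    t·PV
  1        97.50        91.1215        91.1215
  2        97.50        85.1603       170.3206
  3     1,097.50       895.8869     2,687.6608
  Σ                  1,072.1687     2,949.1028
P = 1,072.1687; Macaulay duration = 2,949.1028 / 1,072.1687 = 2.75060 years.
Modified duration = D_Mac / (1 + y) = 2.75060 / 1.07 = 2.57065 years.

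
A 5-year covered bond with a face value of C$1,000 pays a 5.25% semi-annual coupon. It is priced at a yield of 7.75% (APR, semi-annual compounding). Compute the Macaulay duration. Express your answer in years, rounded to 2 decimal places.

4.43 years

Periodic yield y = 0.03875. Discount each cash flow and weight by its period:
  t   CF        PV=CF/(1+0.03875)^t    t·PV
  1        26.25        25.2708        25.2708
  2        26.25        24.3280        48.6561
  3        26.25        23.4205        70.2615
  4        26.25        22.5468        90.1873
  5        26.25        21.7057       108.5286
  6        26.25        20.8960       125.3760
  7        26.25        20.1165       140.8154
  8        26.25        19.3660       154.9284
  9        26.25        18.6436       167.7925
  10    1,026.25       701.6860     7,016.8598
  Σ                    897.9800     7,948.6763
Price P = Σ PV = 897.9800.
Macaulay duration = Σ(t·PV) / P = 7,948.6763 / 897.9800 = 8.85173 half-year periods.
In years: 8.85173 / 2 = 4.42587 years.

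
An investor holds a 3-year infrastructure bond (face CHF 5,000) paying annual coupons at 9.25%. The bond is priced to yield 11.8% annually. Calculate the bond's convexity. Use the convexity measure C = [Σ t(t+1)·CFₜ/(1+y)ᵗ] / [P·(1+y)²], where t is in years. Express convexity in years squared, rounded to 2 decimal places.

With y = 0.118:
  t   CF        PV=CF/(1+0.118)^t    t·PV        t(t+1)·PV
  1       462.50       413.6852       413.6852         827.3703
  2       462.50       370.0225       740.0450       2,220.1350
  3     5,462.50     3,909.0033    11,727.0100      46,908.0398
  Σ                  4,692.7110    12,880.7401      49,955.5451
P = 4,692.7110.
Convexity = Σ t(t+1)·PV / [P·(1+y)²] = 49,955.5451 / (4,692.7110 × 1.249924) = 8.51680.

8.52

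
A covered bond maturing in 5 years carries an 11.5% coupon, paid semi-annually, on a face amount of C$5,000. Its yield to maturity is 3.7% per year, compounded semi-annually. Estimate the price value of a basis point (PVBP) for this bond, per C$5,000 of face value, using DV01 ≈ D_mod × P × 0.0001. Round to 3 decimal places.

C$2.727

Periodic yield y = 0.0185.
  t   CF        PV=CF/(1+0.0185)^t    t·PV
  1       287.50       282.2779       282.2779
  2       287.50       277.1506       554.3011
  3       287.50       272.1164       816.3493
  4       287.50       267.1737     1,068.6948
  5       287.50       262.3208     1,311.6039
  6       287.50       257.5560     1,545.3359
  7       287.50       252.8777     1,770.1442
  8       287.50       248.2845     1,986.2759
  9       287.50       243.7747     2,193.9719
  10    5,287.50     4,401.8987    44,018.9873
  Σ                  6,765.4309    55,547.9422
P = 6,765.4309; D_Mac = 8.21055 half-year periods = 4.10528 yrs; D_mod = 4.03071 yrs.
DV01 ≈ 4.03071 × 6,765.4309 × 0.0001 = 2.726949.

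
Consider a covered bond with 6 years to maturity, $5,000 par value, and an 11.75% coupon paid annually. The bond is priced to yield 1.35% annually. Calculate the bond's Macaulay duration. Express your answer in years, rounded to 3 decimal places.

Periodic yield y = 0.0135. Discount each cash flow and weight by its year:
  t   CF        PV=CF/(1+0.0135)^t    t·PV
  1       587.50       579.6744       579.6744
  2       587.50       571.9530     1,143.9061
  3       587.50       564.3345     1,693.0035
  4       587.50       556.8175     2,227.2699
  5       587.50       549.4006     2,747.0029
  6     5,587.50     5,155.5502    30,933.3011
  Σ                  7,977.7302    39,324.1578
Price P = Σ PV = 7,977.7302.
Macaulay duration = Σ(t·PV) / P = 39,324.1578 / 7,977.7302 = 4.92924 years.

4.929 years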